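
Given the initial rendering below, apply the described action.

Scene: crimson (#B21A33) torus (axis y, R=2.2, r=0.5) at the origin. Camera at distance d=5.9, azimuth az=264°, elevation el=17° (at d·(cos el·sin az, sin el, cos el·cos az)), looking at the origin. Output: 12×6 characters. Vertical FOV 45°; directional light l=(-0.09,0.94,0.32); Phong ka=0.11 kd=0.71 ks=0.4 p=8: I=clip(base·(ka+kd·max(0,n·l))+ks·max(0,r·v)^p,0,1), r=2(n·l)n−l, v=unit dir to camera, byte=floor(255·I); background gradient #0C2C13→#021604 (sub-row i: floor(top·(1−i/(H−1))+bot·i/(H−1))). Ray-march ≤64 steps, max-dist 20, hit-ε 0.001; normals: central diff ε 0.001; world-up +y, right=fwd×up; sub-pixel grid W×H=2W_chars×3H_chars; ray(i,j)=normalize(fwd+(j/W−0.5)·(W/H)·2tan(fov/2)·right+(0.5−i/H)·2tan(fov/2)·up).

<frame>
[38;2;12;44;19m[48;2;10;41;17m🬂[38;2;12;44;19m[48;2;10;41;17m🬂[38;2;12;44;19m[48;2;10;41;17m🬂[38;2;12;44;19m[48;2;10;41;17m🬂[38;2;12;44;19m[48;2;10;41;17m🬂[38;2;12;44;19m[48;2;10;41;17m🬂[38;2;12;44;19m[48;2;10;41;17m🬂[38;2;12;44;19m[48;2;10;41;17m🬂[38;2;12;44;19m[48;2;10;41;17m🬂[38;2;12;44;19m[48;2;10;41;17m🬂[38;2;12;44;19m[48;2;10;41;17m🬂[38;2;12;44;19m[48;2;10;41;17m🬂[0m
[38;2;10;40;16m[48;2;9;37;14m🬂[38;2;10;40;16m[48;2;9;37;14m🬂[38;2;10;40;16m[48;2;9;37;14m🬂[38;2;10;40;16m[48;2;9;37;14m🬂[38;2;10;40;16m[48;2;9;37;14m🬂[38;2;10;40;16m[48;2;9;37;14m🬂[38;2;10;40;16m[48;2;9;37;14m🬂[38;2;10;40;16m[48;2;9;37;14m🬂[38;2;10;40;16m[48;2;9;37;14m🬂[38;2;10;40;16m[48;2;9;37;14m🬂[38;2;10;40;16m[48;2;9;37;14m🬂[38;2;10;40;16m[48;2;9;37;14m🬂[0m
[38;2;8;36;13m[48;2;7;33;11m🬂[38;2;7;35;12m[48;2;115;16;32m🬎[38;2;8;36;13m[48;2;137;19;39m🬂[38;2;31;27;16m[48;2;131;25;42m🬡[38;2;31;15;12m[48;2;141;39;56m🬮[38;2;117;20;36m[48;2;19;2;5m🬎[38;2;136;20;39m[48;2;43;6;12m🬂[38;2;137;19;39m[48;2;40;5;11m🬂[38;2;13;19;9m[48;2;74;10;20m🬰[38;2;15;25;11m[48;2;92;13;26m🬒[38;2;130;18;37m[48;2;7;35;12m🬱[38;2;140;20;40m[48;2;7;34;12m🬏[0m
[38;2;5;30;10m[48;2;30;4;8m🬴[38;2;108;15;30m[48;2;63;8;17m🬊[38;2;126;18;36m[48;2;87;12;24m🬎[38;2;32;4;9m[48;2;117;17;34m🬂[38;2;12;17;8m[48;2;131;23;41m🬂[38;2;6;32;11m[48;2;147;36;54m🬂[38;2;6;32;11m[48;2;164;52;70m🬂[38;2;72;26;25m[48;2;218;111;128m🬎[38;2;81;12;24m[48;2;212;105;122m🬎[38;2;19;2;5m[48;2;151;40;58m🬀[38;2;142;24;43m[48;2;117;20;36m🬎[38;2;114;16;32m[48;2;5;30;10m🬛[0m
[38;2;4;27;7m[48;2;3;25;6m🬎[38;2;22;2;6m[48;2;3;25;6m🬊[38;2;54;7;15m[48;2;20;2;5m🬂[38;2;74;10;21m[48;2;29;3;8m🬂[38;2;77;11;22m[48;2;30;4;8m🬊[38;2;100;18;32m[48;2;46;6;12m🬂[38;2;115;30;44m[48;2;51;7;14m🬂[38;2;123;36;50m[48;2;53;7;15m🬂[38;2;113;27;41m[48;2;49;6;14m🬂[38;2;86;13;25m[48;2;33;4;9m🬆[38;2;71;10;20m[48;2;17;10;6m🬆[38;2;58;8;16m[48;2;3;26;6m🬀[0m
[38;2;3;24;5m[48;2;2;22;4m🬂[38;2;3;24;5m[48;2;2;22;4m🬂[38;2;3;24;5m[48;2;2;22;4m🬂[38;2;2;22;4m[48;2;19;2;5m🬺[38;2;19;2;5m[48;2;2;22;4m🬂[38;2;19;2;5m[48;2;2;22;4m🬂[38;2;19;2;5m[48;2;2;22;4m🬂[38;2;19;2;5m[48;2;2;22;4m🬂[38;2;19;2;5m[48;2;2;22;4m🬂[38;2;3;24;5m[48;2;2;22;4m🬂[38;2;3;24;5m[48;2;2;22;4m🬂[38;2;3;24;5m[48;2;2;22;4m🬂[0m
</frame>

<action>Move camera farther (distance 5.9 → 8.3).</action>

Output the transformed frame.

<frame>
[38;2;12;44;19m[48;2;10;41;17m🬂[38;2;12;44;19m[48;2;10;41;17m🬂[38;2;12;44;19m[48;2;10;41;17m🬂[38;2;12;44;19m[48;2;10;41;17m🬂[38;2;12;44;19m[48;2;10;41;17m🬂[38;2;12;44;19m[48;2;10;41;17m🬂[38;2;12;44;19m[48;2;10;41;17m🬂[38;2;12;44;19m[48;2;10;41;17m🬂[38;2;12;44;19m[48;2;10;41;17m🬂[38;2;12;44;19m[48;2;10;41;17m🬂[38;2;12;44;19m[48;2;10;41;17m🬂[38;2;12;44;19m[48;2;10;41;17m🬂[0m
[38;2;10;40;16m[48;2;9;37;14m🬂[38;2;10;40;16m[48;2;9;37;14m🬂[38;2;10;40;16m[48;2;9;37;14m🬂[38;2;10;40;16m[48;2;9;37;14m🬂[38;2;10;40;16m[48;2;9;37;14m🬂[38;2;10;40;16m[48;2;9;37;14m🬂[38;2;10;40;16m[48;2;9;37;14m🬂[38;2;10;40;16m[48;2;9;37;14m🬂[38;2;10;40;16m[48;2;9;37;14m🬂[38;2;10;40;16m[48;2;9;37;14m🬂[38;2;10;40;16m[48;2;9;37;14m🬂[38;2;10;40;16m[48;2;9;37;14m🬂[0m
[38;2;8;36;13m[48;2;7;33;11m🬂[38;2;8;36;13m[48;2;7;33;11m🬂[38;2;8;36;13m[48;2;7;33;11m🬂[38;2;7;35;12m[48;2;138;20;39m🬎[38;2;8;36;13m[48;2;118;18;34m🬂[38;2;24;20;12m[48;2;193;84;101m🬰[38;2;159;62;78m[48;2;13;19;9m🬋[38;2;13;19;9m[48;2;122;23;39m🬰[38;2;111;16;31m[48;2;16;28;12m🬢[38;2;136;19;39m[48;2;7;34;12m🬏[38;2;8;36;13m[48;2;7;33;11m🬂[38;2;8;36;13m[48;2;7;33;11m🬂[0m
[38;2;6;31;10m[48;2;5;29;9m🬎[38;2;6;31;10m[48;2;5;29;9m🬎[38;2;78;11;22m[48;2;9;24;9m🬁[38;2;115;16;32m[48;2;39;5;11m🬊[38;2;38;5;10m[48;2;114;19;35m🬰[38;2;28;24;14m[48;2;122;27;43m🬒[38;2;48;24;19m[48;2;167;54;73m🬰[38;2;51;16;18m[48;2;197;85;103m🬰[38;2;58;8;16m[48;2;159;48;66m🬮[38;2;120;17;34m[48;2;30;18;12m🬎[38;2;6;31;10m[48;2;5;29;9m🬎[38;2;6;31;10m[48;2;5;29;9m🬎[0m
[38;2;4;27;7m[48;2;3;25;6m🬎[38;2;4;27;7m[48;2;3;25;6m🬎[38;2;4;27;7m[48;2;3;25;6m🬎[38;2;3;26;6m[48;2;19;2;5m🬺[38;2;19;2;5m[48;2;3;26;6m🬂[38;2;19;2;5m[48;2;3;25;6m🬊[38;2;23;2;6m[48;2;3;25;6m🬎[38;2;26;3;7m[48;2;3;26;6m🬂[38;2;19;2;5m[48;2;3;26;6m🬂[38;2;4;27;7m[48;2;3;25;6m🬎[38;2;4;27;7m[48;2;3;25;6m🬎[38;2;4;27;7m[48;2;3;25;6m🬎[0m
[38;2;3;24;5m[48;2;2;22;4m🬂[38;2;3;24;5m[48;2;2;22;4m🬂[38;2;3;24;5m[48;2;2;22;4m🬂[38;2;3;24;5m[48;2;2;22;4m🬂[38;2;3;24;5m[48;2;2;22;4m🬂[38;2;3;24;5m[48;2;2;22;4m🬂[38;2;3;24;5m[48;2;2;22;4m🬂[38;2;3;24;5m[48;2;2;22;4m🬂[38;2;3;24;5m[48;2;2;22;4m🬂[38;2;3;24;5m[48;2;2;22;4m🬂[38;2;3;24;5m[48;2;2;22;4m🬂[38;2;3;24;5m[48;2;2;22;4m🬂[0m
</frame>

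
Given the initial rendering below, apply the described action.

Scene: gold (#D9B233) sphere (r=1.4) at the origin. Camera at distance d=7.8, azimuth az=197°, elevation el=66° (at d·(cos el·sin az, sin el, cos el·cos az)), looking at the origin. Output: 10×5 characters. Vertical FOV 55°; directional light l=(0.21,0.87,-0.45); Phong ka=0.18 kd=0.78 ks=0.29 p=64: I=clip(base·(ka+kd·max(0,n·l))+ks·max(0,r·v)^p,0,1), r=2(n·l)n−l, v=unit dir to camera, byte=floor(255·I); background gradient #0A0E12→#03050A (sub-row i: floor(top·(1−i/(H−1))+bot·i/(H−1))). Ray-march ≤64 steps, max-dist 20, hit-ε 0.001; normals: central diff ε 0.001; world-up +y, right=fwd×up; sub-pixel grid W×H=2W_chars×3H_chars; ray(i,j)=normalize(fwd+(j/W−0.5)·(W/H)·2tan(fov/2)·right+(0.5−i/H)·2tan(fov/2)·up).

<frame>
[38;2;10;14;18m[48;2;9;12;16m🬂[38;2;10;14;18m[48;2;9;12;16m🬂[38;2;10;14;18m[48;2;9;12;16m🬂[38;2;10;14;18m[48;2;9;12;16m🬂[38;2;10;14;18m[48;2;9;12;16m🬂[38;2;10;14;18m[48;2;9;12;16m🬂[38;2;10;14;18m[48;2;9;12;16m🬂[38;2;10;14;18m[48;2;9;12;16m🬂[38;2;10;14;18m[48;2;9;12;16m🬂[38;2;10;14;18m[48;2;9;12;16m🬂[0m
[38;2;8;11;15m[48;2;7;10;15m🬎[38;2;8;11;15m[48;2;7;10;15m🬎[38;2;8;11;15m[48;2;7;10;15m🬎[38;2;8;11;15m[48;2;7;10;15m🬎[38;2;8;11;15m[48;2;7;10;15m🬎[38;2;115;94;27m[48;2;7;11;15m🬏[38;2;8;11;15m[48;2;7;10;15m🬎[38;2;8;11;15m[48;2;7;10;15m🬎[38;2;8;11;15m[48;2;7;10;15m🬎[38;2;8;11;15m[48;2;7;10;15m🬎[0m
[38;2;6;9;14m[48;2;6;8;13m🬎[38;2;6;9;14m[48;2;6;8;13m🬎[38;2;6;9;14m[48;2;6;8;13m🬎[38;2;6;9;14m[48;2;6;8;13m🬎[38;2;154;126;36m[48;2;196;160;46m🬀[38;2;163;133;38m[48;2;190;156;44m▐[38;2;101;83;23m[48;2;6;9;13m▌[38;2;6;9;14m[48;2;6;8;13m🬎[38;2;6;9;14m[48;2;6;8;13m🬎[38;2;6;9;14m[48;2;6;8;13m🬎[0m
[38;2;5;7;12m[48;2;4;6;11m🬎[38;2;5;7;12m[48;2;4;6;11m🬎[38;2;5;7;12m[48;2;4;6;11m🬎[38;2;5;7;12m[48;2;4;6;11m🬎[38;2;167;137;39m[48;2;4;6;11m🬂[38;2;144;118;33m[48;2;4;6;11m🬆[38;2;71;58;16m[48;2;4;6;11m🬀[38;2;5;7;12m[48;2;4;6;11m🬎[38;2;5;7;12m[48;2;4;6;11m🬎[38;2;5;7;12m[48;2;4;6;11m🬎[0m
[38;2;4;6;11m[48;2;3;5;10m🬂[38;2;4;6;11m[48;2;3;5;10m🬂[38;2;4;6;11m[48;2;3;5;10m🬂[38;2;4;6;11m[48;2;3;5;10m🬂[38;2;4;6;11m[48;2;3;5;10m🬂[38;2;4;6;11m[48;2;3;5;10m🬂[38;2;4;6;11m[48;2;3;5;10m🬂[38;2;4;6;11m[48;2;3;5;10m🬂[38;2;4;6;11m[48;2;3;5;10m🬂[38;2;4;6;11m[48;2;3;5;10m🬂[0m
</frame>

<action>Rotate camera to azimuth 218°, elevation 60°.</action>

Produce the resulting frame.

<frame>
[38;2;10;14;18m[48;2;9;12;16m🬂[38;2;10;14;18m[48;2;9;12;16m🬂[38;2;10;14;18m[48;2;9;12;16m🬂[38;2;10;14;18m[48;2;9;12;16m🬂[38;2;10;14;18m[48;2;9;12;16m🬂[38;2;10;14;18m[48;2;9;12;16m🬂[38;2;10;14;18m[48;2;9;12;16m🬂[38;2;10;14;18m[48;2;9;12;16m🬂[38;2;10;14;18m[48;2;9;12;16m🬂[38;2;10;14;18m[48;2;9;12;16m🬂[0m
[38;2;8;11;15m[48;2;7;10;15m🬎[38;2;8;11;15m[48;2;7;10;15m🬎[38;2;8;11;15m[48;2;7;10;15m🬎[38;2;8;11;15m[48;2;7;10;15m🬎[38;2;8;11;15m[48;2;7;10;15m🬎[38;2;143;117;33m[48;2;7;11;15m🬏[38;2;8;11;15m[48;2;7;10;15m🬎[38;2;8;11;15m[48;2;7;10;15m🬎[38;2;8;11;15m[48;2;7;10;15m🬎[38;2;8;11;15m[48;2;7;10;15m🬎[0m
[38;2;6;9;14m[48;2;6;8;13m🬎[38;2;6;9;14m[48;2;6;8;13m🬎[38;2;6;9;14m[48;2;6;8;13m🬎[38;2;6;9;14m[48;2;6;8;13m🬎[38;2;187;153;43m[48;2;204;168;49m🬮[38;2;184;151;42m[48;2;151;124;35m▌[38;2;87;71;20m[48;2;6;9;13m▌[38;2;6;9;14m[48;2;6;8;13m🬎[38;2;6;9;14m[48;2;6;8;13m🬎[38;2;6;9;14m[48;2;6;8;13m🬎[0m
[38;2;5;7;12m[48;2;4;6;11m🬎[38;2;5;7;12m[48;2;4;6;11m🬎[38;2;5;7;12m[48;2;4;6;11m🬎[38;2;5;7;12m[48;2;4;6;11m🬎[38;2;149;122;34m[48;2;4;6;11m🬂[38;2;129;105;30m[48;2;21;19;12m🬂[38;2;39;32;9m[48;2;4;6;11m🬀[38;2;5;7;12m[48;2;4;6;11m🬎[38;2;5;7;12m[48;2;4;6;11m🬎[38;2;5;7;12m[48;2;4;6;11m🬎[0m
[38;2;4;6;11m[48;2;3;5;10m🬂[38;2;4;6;11m[48;2;3;5;10m🬂[38;2;4;6;11m[48;2;3;5;10m🬂[38;2;4;6;11m[48;2;3;5;10m🬂[38;2;4;6;11m[48;2;3;5;10m🬂[38;2;4;6;11m[48;2;3;5;10m🬂[38;2;4;6;11m[48;2;3;5;10m🬂[38;2;4;6;11m[48;2;3;5;10m🬂[38;2;4;6;11m[48;2;3;5;10m🬂[38;2;4;6;11m[48;2;3;5;10m🬂[0m
</frame>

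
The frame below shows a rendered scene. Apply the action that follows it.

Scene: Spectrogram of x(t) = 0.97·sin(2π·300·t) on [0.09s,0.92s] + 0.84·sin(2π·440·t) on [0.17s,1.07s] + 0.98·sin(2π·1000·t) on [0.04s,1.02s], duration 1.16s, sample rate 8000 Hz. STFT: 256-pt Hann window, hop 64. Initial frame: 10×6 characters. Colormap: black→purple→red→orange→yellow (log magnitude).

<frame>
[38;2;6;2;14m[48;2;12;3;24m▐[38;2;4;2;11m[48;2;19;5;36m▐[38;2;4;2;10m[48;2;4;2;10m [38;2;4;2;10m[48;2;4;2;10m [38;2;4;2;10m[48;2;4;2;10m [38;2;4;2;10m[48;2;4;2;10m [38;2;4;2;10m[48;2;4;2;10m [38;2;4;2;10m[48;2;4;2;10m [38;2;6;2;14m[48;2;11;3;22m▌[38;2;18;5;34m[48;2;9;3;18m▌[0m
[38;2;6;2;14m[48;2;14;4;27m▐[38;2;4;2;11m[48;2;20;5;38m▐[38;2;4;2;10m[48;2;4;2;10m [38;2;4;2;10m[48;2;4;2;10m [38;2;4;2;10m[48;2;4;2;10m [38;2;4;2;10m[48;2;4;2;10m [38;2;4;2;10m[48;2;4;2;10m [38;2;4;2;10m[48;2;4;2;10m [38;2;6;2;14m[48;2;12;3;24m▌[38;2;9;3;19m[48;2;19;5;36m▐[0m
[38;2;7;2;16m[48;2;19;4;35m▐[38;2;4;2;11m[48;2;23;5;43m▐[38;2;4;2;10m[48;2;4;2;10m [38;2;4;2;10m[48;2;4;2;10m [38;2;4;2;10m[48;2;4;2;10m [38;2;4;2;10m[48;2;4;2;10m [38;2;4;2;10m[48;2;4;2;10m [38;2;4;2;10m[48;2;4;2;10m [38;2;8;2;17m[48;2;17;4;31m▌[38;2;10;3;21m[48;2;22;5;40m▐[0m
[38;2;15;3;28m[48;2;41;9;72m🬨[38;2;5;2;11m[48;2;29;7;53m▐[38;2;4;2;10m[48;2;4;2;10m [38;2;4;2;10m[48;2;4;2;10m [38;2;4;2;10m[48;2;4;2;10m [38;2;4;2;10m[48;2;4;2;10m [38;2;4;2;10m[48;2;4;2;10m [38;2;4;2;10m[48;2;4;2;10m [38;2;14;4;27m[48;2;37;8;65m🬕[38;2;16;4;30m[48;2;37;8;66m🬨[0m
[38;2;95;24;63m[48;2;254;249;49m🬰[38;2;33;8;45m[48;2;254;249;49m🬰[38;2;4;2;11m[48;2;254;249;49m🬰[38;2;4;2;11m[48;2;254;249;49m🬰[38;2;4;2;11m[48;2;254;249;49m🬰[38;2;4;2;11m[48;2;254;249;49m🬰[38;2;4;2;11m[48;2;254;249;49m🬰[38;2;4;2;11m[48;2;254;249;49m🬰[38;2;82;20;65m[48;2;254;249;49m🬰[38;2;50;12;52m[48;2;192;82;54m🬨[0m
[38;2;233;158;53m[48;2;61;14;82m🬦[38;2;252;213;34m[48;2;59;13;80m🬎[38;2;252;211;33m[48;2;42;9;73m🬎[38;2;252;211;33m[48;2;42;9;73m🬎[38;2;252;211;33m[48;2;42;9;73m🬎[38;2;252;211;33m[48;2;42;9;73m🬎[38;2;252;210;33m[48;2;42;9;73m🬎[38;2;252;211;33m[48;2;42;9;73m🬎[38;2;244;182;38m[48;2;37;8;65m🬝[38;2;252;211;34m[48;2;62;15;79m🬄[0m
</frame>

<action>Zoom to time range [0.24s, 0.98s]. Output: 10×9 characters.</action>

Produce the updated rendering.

<frame>
[38;2;4;2;10m[48;2;4;2;10m [38;2;4;2;10m[48;2;4;2;10m [38;2;4;2;10m[48;2;4;2;10m [38;2;4;2;10m[48;2;4;2;10m [38;2;4;2;10m[48;2;4;2;10m [38;2;4;2;10m[48;2;4;2;10m [38;2;4;2;10m[48;2;4;2;10m [38;2;4;2;10m[48;2;4;2;10m [38;2;4;2;10m[48;2;4;2;10m [38;2;5;2;12m[48;2;6;2;14m▌[0m
[38;2;4;2;10m[48;2;4;2;10m [38;2;4;2;10m[48;2;4;2;10m [38;2;4;2;10m[48;2;4;2;10m [38;2;4;2;10m[48;2;4;2;10m [38;2;4;2;10m[48;2;4;2;10m [38;2;4;2;10m[48;2;4;2;10m [38;2;4;2;10m[48;2;4;2;10m [38;2;4;2;10m[48;2;4;2;10m [38;2;4;2;10m[48;2;4;2;10m [38;2;5;2;12m[48;2;6;2;14m▌[0m
[38;2;4;2;10m[48;2;4;2;10m [38;2;4;2;10m[48;2;4;2;10m [38;2;4;2;10m[48;2;4;2;10m [38;2;4;2;10m[48;2;4;2;10m [38;2;4;2;10m[48;2;4;2;10m [38;2;4;2;10m[48;2;4;2;10m [38;2;4;2;10m[48;2;4;2;10m [38;2;4;2;10m[48;2;4;2;10m [38;2;4;2;10m[48;2;4;2;10m [38;2;5;2;12m[48;2;7;2;15m▌[0m
[38;2;4;2;10m[48;2;4;2;10m [38;2;4;2;10m[48;2;4;2;10m [38;2;4;2;10m[48;2;4;2;10m [38;2;4;2;10m[48;2;4;2;10m [38;2;4;2;10m[48;2;4;2;10m [38;2;4;2;10m[48;2;4;2;10m [38;2;4;2;10m[48;2;4;2;10m [38;2;4;2;10m[48;2;4;2;10m [38;2;4;2;10m[48;2;4;2;10m [38;2;5;2;13m[48;2;7;2;16m▌[0m
[38;2;4;2;10m[48;2;4;2;10m [38;2;4;2;10m[48;2;4;2;10m [38;2;4;2;10m[48;2;4;2;10m [38;2;4;2;10m[48;2;4;2;10m [38;2;4;2;10m[48;2;4;2;10m [38;2;4;2;10m[48;2;4;2;10m [38;2;4;2;10m[48;2;4;2;10m [38;2;4;2;10m[48;2;4;2;10m [38;2;4;2;10m[48;2;4;2;10m [38;2;6;2;15m[48;2;9;3;19m🬕[0m
[38;2;4;2;10m[48;2;4;2;10m [38;2;4;2;10m[48;2;4;2;10m [38;2;4;2;10m[48;2;4;2;10m [38;2;4;2;10m[48;2;4;2;10m [38;2;4;2;10m[48;2;4;2;10m [38;2;4;2;10m[48;2;4;2;10m [38;2;4;2;10m[48;2;4;2;10m [38;2;4;2;10m[48;2;4;2;10m [38;2;4;2;10m[48;2;4;2;10m [38;2;8;2;16m[48;2;11;3;23m▌[0m
[38;2;5;2;13m[48;2;254;249;49m🬎[38;2;5;2;13m[48;2;254;249;49m🬎[38;2;5;2;13m[48;2;254;249;49m🬎[38;2;5;2;13m[48;2;254;249;49m🬎[38;2;5;2;13m[48;2;254;249;49m🬎[38;2;5;2;13m[48;2;254;249;49m🬎[38;2;5;2;13m[48;2;254;249;49m🬎[38;2;5;2;13m[48;2;254;249;49m🬎[38;2;5;2;13m[48;2;254;249;49m🬎[38;2;14;3;27m[48;2;254;249;49m🬎[0m
[38;2;5;2;12m[48;2;251;182;22m🬎[38;2;5;2;12m[48;2;251;182;22m🬎[38;2;5;2;12m[48;2;251;182;22m🬎[38;2;5;2;12m[48;2;251;183;22m🬎[38;2;5;2;12m[48;2;251;183;22m🬎[38;2;5;2;12m[48;2;251;183;22m🬎[38;2;5;2;12m[48;2;251;183;22m🬎[38;2;5;2;12m[48;2;251;182;22m🬎[38;2;5;2;12m[48;2;251;182;22m🬎[38;2;31;7;55m[48;2;251;182;22m🬎[0m
[38;2;253;233;42m[48;2;9;3;18m🬎[38;2;253;233;42m[48;2;9;3;18m🬎[38;2;253;233;42m[48;2;9;3;18m🬎[38;2;253;233;42m[48;2;9;3;18m🬎[38;2;253;233;42m[48;2;9;3;18m🬎[38;2;253;233;42m[48;2;9;3;18m🬎[38;2;253;233;42m[48;2;9;3;18m🬎[38;2;253;233;42m[48;2;9;3;18m🬎[38;2;253;233;42m[48;2;9;3;18m🬎[38;2;253;220;37m[48;2;120;30;84m🬎[0m
</frame>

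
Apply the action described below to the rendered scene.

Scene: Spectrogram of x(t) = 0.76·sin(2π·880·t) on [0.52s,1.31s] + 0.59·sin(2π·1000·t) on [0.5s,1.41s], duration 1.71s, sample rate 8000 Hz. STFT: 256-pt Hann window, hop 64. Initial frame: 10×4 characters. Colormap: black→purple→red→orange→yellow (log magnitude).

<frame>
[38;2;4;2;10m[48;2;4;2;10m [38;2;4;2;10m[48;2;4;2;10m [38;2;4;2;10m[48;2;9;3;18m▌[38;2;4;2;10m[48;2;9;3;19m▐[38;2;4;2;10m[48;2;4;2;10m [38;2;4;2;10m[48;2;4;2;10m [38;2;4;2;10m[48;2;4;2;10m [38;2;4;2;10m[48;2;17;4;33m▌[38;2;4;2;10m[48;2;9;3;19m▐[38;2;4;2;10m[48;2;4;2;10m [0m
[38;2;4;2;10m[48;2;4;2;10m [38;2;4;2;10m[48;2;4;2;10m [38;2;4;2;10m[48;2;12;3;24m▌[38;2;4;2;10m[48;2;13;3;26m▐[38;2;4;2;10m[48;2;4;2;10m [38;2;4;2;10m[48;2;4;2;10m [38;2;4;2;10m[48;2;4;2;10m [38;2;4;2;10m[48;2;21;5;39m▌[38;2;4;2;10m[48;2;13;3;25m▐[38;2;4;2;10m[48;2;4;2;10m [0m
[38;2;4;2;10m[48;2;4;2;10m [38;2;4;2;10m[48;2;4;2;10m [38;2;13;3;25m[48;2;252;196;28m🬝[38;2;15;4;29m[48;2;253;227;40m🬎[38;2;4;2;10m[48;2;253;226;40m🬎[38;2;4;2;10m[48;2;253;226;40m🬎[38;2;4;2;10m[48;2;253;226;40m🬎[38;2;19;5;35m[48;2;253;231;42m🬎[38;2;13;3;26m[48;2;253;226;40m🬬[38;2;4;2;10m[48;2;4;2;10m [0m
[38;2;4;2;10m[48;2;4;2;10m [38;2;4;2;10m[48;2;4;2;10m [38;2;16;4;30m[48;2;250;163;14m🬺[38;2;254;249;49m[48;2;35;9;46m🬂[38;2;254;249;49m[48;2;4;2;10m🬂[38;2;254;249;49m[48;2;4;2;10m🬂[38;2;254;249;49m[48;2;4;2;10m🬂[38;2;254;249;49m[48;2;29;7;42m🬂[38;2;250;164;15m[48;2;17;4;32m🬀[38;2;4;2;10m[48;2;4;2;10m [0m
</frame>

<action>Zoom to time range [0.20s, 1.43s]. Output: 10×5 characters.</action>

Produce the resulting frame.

<frame>
[38;2;4;2;10m[48;2;4;2;10m [38;2;4;2;10m[48;2;4;2;10m [38;2;8;3;18m[48;2;9;3;19m🬆[38;2;4;2;10m[48;2;4;2;10m [38;2;4;2;10m[48;2;4;2;10m [38;2;4;2;10m[48;2;4;2;10m [38;2;4;2;10m[48;2;4;2;10m [38;2;4;2;10m[48;2;4;2;10m [38;2;4;2;10m[48;2;4;2;10m [38;2;5;2;12m[48;2;17;4;32m▐[0m
[38;2;4;2;10m[48;2;4;2;10m [38;2;4;2;10m[48;2;4;2;10m [38;2;10;3;21m[48;2;12;3;24m🬎[38;2;4;2;10m[48;2;4;2;10m [38;2;4;2;10m[48;2;4;2;10m [38;2;4;2;10m[48;2;4;2;10m [38;2;4;2;10m[48;2;4;2;10m [38;2;4;2;10m[48;2;4;2;10m [38;2;4;2;10m[48;2;4;2;10m [38;2;6;2;13m[48;2;19;5;36m▐[0m
[38;2;4;2;10m[48;2;4;2;10m [38;2;4;2;10m[48;2;4;2;10m [38;2;15;4;29m[48;2;22;5;40m🬎[38;2;4;2;10m[48;2;4;2;10m [38;2;4;2;10m[48;2;4;2;10m [38;2;4;2;10m[48;2;4;2;10m [38;2;4;2;10m[48;2;4;2;10m [38;2;4;2;10m[48;2;4;2;10m [38;2;4;2;10m[48;2;4;2;10m [38;2;8;2;18m[48;2;26;6;47m▐[0m
[38;2;4;2;10m[48;2;4;2;10m [38;2;4;2;10m[48;2;4;2;10m [38;2;70;17;73m[48;2;253;222;38m🬎[38;2;4;2;11m[48;2;254;249;49m🬎[38;2;4;2;11m[48;2;254;249;49m🬎[38;2;4;2;11m[48;2;254;249;49m🬎[38;2;5;2;11m[48;2;254;249;49m🬎[38;2;4;2;11m[48;2;254;249;49m🬎[38;2;5;2;11m[48;2;254;249;49m🬎[38;2;45;10;65m[48;2;253;237;44m🬎[0m
[38;2;4;2;10m[48;2;4;2;10m [38;2;4;2;10m[48;2;4;2;10m [38;2;182;47;81m[48;2;42;9;72m🬁[38;2;14;4;28m[48;2;4;2;10m🬂[38;2;14;4;28m[48;2;4;2;10m🬂[38;2;14;4;28m[48;2;4;2;10m🬂[38;2;14;4;28m[48;2;4;2;10m🬂[38;2;14;4;28m[48;2;4;2;10m🬂[38;2;14;4;28m[48;2;4;2;10m🬂[38;2;169;43;82m[48;2;26;6;47m🬀[0m
</frame>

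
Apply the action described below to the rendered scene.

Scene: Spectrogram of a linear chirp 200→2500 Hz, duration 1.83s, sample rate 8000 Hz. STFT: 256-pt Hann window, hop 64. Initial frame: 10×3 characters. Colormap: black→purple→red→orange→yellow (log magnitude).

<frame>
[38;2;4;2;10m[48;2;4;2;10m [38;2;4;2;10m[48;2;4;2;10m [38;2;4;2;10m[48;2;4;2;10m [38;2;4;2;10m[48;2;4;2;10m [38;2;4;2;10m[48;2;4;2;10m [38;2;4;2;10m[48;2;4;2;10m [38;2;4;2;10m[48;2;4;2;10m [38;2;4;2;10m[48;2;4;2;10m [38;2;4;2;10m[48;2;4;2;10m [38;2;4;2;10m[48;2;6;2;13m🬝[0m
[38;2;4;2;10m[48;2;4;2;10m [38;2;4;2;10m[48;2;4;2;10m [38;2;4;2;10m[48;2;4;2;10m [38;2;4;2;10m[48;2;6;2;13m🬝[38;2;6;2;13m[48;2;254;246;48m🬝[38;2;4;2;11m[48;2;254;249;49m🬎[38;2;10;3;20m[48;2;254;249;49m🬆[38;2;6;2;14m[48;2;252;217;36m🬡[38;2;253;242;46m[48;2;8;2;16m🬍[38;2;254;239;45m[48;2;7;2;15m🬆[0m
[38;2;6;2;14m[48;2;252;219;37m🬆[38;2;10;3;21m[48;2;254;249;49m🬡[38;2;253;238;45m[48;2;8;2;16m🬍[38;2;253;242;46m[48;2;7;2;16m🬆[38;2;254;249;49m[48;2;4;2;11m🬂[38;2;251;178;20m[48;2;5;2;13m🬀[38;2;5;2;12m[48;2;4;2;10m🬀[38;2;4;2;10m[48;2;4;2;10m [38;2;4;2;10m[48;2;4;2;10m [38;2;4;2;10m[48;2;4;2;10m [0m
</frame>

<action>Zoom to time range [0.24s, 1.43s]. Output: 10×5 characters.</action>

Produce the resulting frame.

<frame>
[38;2;4;2;10m[48;2;4;2;10m [38;2;4;2;10m[48;2;4;2;10m [38;2;4;2;10m[48;2;4;2;10m [38;2;4;2;10m[48;2;4;2;10m [38;2;4;2;10m[48;2;4;2;10m [38;2;4;2;10m[48;2;4;2;10m [38;2;4;2;10m[48;2;4;2;10m [38;2;4;2;10m[48;2;4;2;10m [38;2;4;2;10m[48;2;4;2;10m [38;2;4;2;10m[48;2;4;2;10m [0m
[38;2;4;2;10m[48;2;4;2;10m [38;2;4;2;10m[48;2;4;2;10m [38;2;4;2;10m[48;2;4;2;10m [38;2;4;2;10m[48;2;4;2;10m [38;2;4;2;10m[48;2;4;2;10m [38;2;4;2;10m[48;2;4;2;10m [38;2;4;2;10m[48;2;4;2;10m [38;2;4;2;10m[48;2;4;2;10m [38;2;4;2;10m[48;2;4;2;10m [38;2;4;2;10m[48;2;4;2;10m [0m
[38;2;4;2;10m[48;2;4;2;10m [38;2;4;2;10m[48;2;4;2;10m [38;2;4;2;10m[48;2;4;2;10m [38;2;4;2;10m[48;2;4;2;10m [38;2;4;2;10m[48;2;4;2;10m [38;2;4;2;10m[48;2;5;2;12m🬝[38;2;4;2;11m[48;2;27;6;49m🬝[38;2;5;2;11m[48;2;253;226;40m🬎[38;2;34;9;33m[48;2;254;249;49m🬎[38;2;6;2;13m[48;2;248;215;45m🬂[0m
[38;2;4;2;10m[48;2;10;3;20m🬝[38;2;10;3;19m[48;2;253;227;40m🬝[38;2;6;2;13m[48;2;254;249;49m🬎[38;2;24;6;37m[48;2;254;247;48m🬆[38;2;20;5;38m[48;2;253;227;40m🬡[38;2;253;226;39m[48;2;6;2;13m🬎[38;2;254;249;49m[48;2;27;7;33m🬂[38;2;254;243;47m[48;2;4;2;11m🬂[38;2;45;10;79m[48;2;5;2;11m🬀[38;2;6;2;13m[48;2;4;2;10m🬀[0m
[38;2;254;249;49m[48;2;50;13;35m🬆[38;2;254;249;49m[48;2;7;2;16m🬂[38;2;253;220;38m[48;2;9;3;18m🬀[38;2;9;3;19m[48;2;4;2;10m🬀[38;2;4;2;11m[48;2;4;2;10m🬀[38;2;4;2;10m[48;2;4;2;10m [38;2;4;2;10m[48;2;4;2;10m [38;2;4;2;10m[48;2;4;2;10m [38;2;4;2;10m[48;2;4;2;10m [38;2;4;2;10m[48;2;4;2;10m [0m
</frame>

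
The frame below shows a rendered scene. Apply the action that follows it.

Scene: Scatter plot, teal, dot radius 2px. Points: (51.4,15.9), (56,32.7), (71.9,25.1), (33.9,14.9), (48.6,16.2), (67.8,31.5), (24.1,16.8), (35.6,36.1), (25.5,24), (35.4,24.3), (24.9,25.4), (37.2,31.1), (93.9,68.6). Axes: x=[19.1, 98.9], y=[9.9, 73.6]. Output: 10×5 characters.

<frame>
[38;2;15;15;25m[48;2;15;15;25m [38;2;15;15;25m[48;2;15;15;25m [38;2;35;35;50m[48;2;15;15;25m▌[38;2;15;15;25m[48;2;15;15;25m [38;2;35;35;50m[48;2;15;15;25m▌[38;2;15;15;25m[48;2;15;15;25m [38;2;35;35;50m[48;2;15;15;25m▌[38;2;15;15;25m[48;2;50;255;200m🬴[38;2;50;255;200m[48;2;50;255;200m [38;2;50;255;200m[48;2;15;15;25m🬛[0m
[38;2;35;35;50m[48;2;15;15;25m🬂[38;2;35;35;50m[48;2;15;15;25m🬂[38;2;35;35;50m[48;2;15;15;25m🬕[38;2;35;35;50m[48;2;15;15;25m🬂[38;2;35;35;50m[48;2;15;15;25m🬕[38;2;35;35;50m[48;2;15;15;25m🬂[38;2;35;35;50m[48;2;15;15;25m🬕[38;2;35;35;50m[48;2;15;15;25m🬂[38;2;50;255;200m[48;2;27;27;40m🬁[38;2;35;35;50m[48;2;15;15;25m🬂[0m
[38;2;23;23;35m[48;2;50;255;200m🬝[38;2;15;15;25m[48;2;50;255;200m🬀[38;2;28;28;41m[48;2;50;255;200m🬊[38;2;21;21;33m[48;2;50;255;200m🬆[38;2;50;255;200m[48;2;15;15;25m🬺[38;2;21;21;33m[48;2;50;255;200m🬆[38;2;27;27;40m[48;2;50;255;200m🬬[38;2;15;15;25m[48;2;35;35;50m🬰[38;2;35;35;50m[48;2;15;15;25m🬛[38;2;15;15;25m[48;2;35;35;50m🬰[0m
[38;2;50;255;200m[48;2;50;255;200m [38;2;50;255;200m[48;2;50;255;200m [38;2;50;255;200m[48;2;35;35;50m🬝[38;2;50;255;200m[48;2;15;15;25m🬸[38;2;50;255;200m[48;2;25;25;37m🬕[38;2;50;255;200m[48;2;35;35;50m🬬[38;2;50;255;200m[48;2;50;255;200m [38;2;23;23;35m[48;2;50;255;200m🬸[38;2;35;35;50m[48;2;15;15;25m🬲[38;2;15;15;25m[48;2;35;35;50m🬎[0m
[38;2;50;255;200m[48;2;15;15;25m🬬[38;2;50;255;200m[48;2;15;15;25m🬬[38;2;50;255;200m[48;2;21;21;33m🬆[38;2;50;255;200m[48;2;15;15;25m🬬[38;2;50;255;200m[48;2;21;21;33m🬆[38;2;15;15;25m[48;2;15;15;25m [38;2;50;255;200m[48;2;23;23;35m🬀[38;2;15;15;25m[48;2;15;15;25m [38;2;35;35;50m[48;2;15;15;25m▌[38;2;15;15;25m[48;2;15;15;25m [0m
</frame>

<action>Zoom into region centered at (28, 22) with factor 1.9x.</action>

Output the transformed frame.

<frame>
[38;2;15;15;25m[48;2;15;15;25m [38;2;15;15;25m[48;2;15;15;25m [38;2;35;35;50m[48;2;15;15;25m▌[38;2;15;15;25m[48;2;15;15;25m [38;2;35;35;50m[48;2;15;15;25m▌[38;2;15;15;25m[48;2;50;255;200m🬐[38;2;50;255;200m[48;2;50;255;200m [38;2;15;15;25m[48;2;50;255;200m🬨[38;2;35;35;50m[48;2;15;15;25m▌[38;2;15;15;25m[48;2;15;15;25m [0m
[38;2;35;35;50m[48;2;15;15;25m🬂[38;2;35;35;50m[48;2;15;15;25m🬂[38;2;35;35;50m[48;2;15;15;25m🬕[38;2;28;28;41m[48;2;50;255;200m🬆[38;2;50;255;200m[48;2;35;35;50m🬺[38;2;50;255;200m[48;2;21;21;33m🬯[38;2;50;255;200m[48;2;50;255;200m [38;2;50;255;200m[48;2;15;15;25m🬆[38;2;35;35;50m[48;2;15;15;25m🬕[38;2;35;35;50m[48;2;15;15;25m🬂[0m
[38;2;15;15;25m[48;2;35;35;50m🬰[38;2;15;15;25m[48;2;35;35;50m🬰[38;2;35;35;50m[48;2;15;15;25m🬛[38;2;50;255;200m[48;2;35;35;50m🬸[38;2;50;255;200m[48;2;15;15;25m🬝[38;2;50;255;200m[48;2;25;25;37m🬨[38;2;50;255;200m[48;2;50;255;200m [38;2;50;255;200m[48;2;23;23;35m🬀[38;2;31;31;45m[48;2;50;255;200m🬝[38;2;21;21;33m[48;2;50;255;200m🬊[0m
[38;2;15;15;25m[48;2;35;35;50m🬎[38;2;15;15;25m[48;2;35;35;50m🬎[38;2;50;255;200m[48;2;31;31;45m🬁[38;2;50;255;200m[48;2;35;35;50m🬬[38;2;50;255;200m[48;2;28;28;41m🬆[38;2;50;255;200m[48;2;28;28;41m🬊[38;2;50;255;200m[48;2;35;35;50m🬝[38;2;50;255;200m[48;2;23;23;35m🬀[38;2;50;255;200m[48;2;35;35;50m🬊[38;2;50;255;200m[48;2;35;35;50m🬝[0m
[38;2;15;15;25m[48;2;15;15;25m [38;2;15;15;25m[48;2;15;15;25m [38;2;35;35;50m[48;2;15;15;25m▌[38;2;15;15;25m[48;2;15;15;25m [38;2;35;35;50m[48;2;15;15;25m▌[38;2;15;15;25m[48;2;15;15;25m [38;2;35;35;50m[48;2;15;15;25m▌[38;2;15;15;25m[48;2;15;15;25m [38;2;35;35;50m[48;2;15;15;25m▌[38;2;15;15;25m[48;2;15;15;25m [0m
</frame>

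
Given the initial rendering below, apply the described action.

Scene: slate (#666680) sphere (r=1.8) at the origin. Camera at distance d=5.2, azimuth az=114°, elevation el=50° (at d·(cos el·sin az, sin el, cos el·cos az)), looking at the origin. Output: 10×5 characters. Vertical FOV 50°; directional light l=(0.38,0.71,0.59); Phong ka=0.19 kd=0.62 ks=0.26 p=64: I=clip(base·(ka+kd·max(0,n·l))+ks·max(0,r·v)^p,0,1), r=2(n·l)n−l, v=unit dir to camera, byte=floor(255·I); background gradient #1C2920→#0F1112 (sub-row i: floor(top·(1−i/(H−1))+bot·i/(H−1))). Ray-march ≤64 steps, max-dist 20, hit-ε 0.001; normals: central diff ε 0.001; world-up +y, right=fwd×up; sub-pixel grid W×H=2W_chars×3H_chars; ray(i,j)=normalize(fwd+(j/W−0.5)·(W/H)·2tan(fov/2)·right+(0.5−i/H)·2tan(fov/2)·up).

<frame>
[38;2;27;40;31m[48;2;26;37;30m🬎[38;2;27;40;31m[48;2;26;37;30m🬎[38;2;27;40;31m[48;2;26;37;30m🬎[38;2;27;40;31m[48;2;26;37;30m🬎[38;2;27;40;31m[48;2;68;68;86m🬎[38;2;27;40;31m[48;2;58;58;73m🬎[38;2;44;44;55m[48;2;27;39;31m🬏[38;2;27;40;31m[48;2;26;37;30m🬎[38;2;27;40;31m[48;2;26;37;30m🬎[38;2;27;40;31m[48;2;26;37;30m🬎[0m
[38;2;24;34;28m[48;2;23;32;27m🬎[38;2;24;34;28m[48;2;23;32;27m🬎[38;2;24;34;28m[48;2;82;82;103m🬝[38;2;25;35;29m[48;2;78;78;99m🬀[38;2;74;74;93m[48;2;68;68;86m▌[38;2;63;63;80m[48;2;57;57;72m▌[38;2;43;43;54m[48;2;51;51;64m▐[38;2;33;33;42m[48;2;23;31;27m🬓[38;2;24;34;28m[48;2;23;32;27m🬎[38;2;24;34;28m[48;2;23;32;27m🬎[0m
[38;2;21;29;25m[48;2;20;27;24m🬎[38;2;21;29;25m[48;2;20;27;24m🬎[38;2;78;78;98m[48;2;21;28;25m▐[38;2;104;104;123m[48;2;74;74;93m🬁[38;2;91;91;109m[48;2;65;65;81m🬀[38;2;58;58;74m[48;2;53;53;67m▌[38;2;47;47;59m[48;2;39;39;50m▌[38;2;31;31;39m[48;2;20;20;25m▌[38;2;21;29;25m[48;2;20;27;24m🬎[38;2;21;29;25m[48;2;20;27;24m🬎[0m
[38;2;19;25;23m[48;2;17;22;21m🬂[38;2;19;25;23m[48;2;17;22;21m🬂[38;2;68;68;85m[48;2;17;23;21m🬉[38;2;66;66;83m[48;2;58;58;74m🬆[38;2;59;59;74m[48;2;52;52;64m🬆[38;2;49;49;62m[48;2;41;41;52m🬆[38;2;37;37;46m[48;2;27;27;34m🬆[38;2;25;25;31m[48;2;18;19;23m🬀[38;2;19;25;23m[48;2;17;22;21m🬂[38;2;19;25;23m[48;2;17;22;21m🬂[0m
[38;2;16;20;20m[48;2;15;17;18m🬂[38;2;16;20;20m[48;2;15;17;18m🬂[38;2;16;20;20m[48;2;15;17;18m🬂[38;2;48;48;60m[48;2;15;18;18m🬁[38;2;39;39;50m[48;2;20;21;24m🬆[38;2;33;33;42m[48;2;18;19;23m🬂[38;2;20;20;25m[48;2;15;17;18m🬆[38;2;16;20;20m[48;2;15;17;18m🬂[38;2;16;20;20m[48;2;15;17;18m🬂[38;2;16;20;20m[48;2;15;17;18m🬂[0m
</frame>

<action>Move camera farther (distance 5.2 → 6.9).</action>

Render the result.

<frame>
[38;2;27;40;31m[48;2;26;37;30m🬎[38;2;27;40;31m[48;2;26;37;30m🬎[38;2;27;40;31m[48;2;26;37;30m🬎[38;2;27;40;31m[48;2;26;37;30m🬎[38;2;27;40;31m[48;2;26;37;30m🬎[38;2;27;40;31m[48;2;26;37;30m🬎[38;2;27;40;31m[48;2;26;37;30m🬎[38;2;27;40;31m[48;2;26;37;30m🬎[38;2;27;40;31m[48;2;26;37;30m🬎[38;2;27;40;31m[48;2;26;37;30m🬎[0m
[38;2;24;34;28m[48;2;23;32;27m🬎[38;2;24;34;28m[48;2;23;32;27m🬎[38;2;24;34;28m[48;2;23;32;27m🬎[38;2;24;34;28m[48;2;81;81;102m🬝[38;2;25;35;29m[48;2;74;74;92m🬂[38;2;25;35;29m[48;2;59;59;74m🬂[38;2;25;33;30m[48;2;42;42;53m🬨[38;2;24;34;28m[48;2;23;32;27m🬎[38;2;24;34;28m[48;2;23;32;27m🬎[38;2;24;34;28m[48;2;23;32;27m🬎[0m
[38;2;21;29;25m[48;2;20;27;24m🬎[38;2;21;29;25m[48;2;20;27;24m🬎[38;2;21;29;25m[48;2;20;27;24m🬎[38;2;79;79;99m[48;2;73;73;93m🬎[38;2;88;88;107m[48;2;67;67;84m🬄[38;2;59;59;74m[48;2;50;50;63m▌[38;2;40;40;51m[48;2;27;27;34m▌[38;2;19;19;24m[48;2;21;28;25m▌[38;2;21;29;25m[48;2;20;27;24m🬎[38;2;21;29;25m[48;2;20;27;24m🬎[0m
[38;2;19;25;23m[48;2;17;22;21m🬂[38;2;19;25;23m[48;2;17;22;21m🬂[38;2;19;25;23m[48;2;17;22;21m🬂[38;2;63;63;79m[48;2;17;22;21m🬊[38;2;58;58;73m[48;2;43;43;54m🬆[38;2;44;44;56m[48;2;29;29;36m🬆[38;2;31;31;39m[48;2;19;20;24m🬀[38;2;19;19;24m[48;2;17;23;21m🬀[38;2;19;25;23m[48;2;17;22;21m🬂[38;2;19;25;23m[48;2;17;22;21m🬂[0m
[38;2;16;20;20m[48;2;15;17;18m🬂[38;2;16;20;20m[48;2;15;17;18m🬂[38;2;16;20;20m[48;2;15;17;18m🬂[38;2;16;20;20m[48;2;15;17;18m🬂[38;2;16;20;20m[48;2;15;17;18m🬂[38;2;16;20;20m[48;2;15;17;18m🬂[38;2;16;20;20m[48;2;15;17;18m🬂[38;2;16;20;20m[48;2;15;17;18m🬂[38;2;16;20;20m[48;2;15;17;18m🬂[38;2;16;20;20m[48;2;15;17;18m🬂[0m
</frame>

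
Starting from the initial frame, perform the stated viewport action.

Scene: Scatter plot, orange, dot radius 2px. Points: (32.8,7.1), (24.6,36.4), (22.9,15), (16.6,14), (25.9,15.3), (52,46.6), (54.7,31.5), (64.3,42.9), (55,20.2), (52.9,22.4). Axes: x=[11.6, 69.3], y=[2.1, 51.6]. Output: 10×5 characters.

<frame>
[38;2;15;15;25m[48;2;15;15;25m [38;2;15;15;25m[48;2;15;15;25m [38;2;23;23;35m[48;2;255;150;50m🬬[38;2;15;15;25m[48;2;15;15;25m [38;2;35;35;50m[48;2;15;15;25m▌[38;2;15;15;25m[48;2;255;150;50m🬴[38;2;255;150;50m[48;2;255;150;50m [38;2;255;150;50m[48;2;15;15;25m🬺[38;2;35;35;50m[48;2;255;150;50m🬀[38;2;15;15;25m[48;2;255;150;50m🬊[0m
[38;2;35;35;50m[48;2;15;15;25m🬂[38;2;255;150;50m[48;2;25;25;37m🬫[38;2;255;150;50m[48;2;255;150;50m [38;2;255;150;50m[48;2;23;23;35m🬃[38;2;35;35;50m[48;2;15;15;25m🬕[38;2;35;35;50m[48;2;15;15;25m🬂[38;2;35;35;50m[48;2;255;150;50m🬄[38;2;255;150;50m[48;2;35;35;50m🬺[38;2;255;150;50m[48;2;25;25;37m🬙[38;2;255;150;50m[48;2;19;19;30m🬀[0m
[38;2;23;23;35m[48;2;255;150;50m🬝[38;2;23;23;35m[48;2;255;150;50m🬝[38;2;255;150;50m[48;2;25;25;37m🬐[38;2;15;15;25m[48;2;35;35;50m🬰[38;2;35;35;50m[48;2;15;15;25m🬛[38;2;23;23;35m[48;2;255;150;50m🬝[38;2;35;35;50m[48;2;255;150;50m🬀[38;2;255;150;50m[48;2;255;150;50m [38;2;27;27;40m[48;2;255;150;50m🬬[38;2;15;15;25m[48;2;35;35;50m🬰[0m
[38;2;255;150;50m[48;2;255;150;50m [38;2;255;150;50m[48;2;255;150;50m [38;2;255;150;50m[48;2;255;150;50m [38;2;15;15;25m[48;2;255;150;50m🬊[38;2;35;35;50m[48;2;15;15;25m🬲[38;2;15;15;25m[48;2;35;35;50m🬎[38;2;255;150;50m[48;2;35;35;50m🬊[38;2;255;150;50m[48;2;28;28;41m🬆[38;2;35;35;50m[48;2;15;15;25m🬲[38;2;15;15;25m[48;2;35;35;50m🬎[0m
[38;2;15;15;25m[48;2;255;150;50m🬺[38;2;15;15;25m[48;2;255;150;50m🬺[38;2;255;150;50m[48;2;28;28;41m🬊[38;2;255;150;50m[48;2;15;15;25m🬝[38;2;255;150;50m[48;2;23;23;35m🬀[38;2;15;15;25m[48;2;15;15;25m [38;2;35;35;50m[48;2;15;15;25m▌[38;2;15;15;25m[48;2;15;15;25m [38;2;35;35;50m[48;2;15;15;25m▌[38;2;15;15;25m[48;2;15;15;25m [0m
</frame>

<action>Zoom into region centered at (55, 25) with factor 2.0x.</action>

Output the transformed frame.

<frame>
[38;2;15;15;25m[48;2;15;15;25m [38;2;15;15;25m[48;2;15;15;25m [38;2;35;35;50m[48;2;15;15;25m▌[38;2;15;15;25m[48;2;15;15;25m [38;2;28;28;41m[48;2;255;150;50m🬆[38;2;15;15;25m[48;2;255;150;50m🬬[38;2;35;35;50m[48;2;15;15;25m▌[38;2;15;15;25m[48;2;15;15;25m [38;2;35;35;50m[48;2;15;15;25m▌[38;2;15;15;25m[48;2;15;15;25m [0m
[38;2;35;35;50m[48;2;15;15;25m🬂[38;2;35;35;50m[48;2;15;15;25m🬂[38;2;35;35;50m[48;2;15;15;25m🬕[38;2;255;150;50m[48;2;19;19;30m🬁[38;2;255;150;50m[48;2;35;35;50m🬬[38;2;255;150;50m[48;2;15;15;25m🬆[38;2;35;35;50m[48;2;15;15;25m🬕[38;2;35;35;50m[48;2;15;15;25m🬂[38;2;35;35;50m[48;2;15;15;25m🬕[38;2;35;35;50m[48;2;15;15;25m🬂[0m
[38;2;15;15;25m[48;2;35;35;50m🬰[38;2;15;15;25m[48;2;35;35;50m🬰[38;2;35;35;50m[48;2;15;15;25m🬛[38;2;21;21;33m[48;2;255;150;50m🬆[38;2;255;150;50m[48;2;15;15;25m🬺[38;2;23;23;35m[48;2;255;150;50m🬬[38;2;35;35;50m[48;2;15;15;25m🬛[38;2;15;15;25m[48;2;35;35;50m🬰[38;2;35;35;50m[48;2;15;15;25m🬛[38;2;15;15;25m[48;2;35;35;50m🬰[0m
[38;2;15;15;25m[48;2;35;35;50m🬎[38;2;15;15;25m[48;2;35;35;50m🬎[38;2;35;35;50m[48;2;15;15;25m🬲[38;2;23;23;35m[48;2;255;150;50m🬺[38;2;255;150;50m[48;2;35;35;50m🬬[38;2;255;150;50m[48;2;28;28;41m🬆[38;2;35;35;50m[48;2;15;15;25m🬲[38;2;15;15;25m[48;2;35;35;50m🬎[38;2;35;35;50m[48;2;15;15;25m🬲[38;2;15;15;25m[48;2;35;35;50m🬎[0m
[38;2;15;15;25m[48;2;15;15;25m [38;2;15;15;25m[48;2;15;15;25m [38;2;35;35;50m[48;2;15;15;25m▌[38;2;15;15;25m[48;2;15;15;25m [38;2;35;35;50m[48;2;15;15;25m▌[38;2;15;15;25m[48;2;15;15;25m [38;2;35;35;50m[48;2;15;15;25m▌[38;2;15;15;25m[48;2;15;15;25m [38;2;35;35;50m[48;2;15;15;25m▌[38;2;15;15;25m[48;2;15;15;25m [0m
</frame>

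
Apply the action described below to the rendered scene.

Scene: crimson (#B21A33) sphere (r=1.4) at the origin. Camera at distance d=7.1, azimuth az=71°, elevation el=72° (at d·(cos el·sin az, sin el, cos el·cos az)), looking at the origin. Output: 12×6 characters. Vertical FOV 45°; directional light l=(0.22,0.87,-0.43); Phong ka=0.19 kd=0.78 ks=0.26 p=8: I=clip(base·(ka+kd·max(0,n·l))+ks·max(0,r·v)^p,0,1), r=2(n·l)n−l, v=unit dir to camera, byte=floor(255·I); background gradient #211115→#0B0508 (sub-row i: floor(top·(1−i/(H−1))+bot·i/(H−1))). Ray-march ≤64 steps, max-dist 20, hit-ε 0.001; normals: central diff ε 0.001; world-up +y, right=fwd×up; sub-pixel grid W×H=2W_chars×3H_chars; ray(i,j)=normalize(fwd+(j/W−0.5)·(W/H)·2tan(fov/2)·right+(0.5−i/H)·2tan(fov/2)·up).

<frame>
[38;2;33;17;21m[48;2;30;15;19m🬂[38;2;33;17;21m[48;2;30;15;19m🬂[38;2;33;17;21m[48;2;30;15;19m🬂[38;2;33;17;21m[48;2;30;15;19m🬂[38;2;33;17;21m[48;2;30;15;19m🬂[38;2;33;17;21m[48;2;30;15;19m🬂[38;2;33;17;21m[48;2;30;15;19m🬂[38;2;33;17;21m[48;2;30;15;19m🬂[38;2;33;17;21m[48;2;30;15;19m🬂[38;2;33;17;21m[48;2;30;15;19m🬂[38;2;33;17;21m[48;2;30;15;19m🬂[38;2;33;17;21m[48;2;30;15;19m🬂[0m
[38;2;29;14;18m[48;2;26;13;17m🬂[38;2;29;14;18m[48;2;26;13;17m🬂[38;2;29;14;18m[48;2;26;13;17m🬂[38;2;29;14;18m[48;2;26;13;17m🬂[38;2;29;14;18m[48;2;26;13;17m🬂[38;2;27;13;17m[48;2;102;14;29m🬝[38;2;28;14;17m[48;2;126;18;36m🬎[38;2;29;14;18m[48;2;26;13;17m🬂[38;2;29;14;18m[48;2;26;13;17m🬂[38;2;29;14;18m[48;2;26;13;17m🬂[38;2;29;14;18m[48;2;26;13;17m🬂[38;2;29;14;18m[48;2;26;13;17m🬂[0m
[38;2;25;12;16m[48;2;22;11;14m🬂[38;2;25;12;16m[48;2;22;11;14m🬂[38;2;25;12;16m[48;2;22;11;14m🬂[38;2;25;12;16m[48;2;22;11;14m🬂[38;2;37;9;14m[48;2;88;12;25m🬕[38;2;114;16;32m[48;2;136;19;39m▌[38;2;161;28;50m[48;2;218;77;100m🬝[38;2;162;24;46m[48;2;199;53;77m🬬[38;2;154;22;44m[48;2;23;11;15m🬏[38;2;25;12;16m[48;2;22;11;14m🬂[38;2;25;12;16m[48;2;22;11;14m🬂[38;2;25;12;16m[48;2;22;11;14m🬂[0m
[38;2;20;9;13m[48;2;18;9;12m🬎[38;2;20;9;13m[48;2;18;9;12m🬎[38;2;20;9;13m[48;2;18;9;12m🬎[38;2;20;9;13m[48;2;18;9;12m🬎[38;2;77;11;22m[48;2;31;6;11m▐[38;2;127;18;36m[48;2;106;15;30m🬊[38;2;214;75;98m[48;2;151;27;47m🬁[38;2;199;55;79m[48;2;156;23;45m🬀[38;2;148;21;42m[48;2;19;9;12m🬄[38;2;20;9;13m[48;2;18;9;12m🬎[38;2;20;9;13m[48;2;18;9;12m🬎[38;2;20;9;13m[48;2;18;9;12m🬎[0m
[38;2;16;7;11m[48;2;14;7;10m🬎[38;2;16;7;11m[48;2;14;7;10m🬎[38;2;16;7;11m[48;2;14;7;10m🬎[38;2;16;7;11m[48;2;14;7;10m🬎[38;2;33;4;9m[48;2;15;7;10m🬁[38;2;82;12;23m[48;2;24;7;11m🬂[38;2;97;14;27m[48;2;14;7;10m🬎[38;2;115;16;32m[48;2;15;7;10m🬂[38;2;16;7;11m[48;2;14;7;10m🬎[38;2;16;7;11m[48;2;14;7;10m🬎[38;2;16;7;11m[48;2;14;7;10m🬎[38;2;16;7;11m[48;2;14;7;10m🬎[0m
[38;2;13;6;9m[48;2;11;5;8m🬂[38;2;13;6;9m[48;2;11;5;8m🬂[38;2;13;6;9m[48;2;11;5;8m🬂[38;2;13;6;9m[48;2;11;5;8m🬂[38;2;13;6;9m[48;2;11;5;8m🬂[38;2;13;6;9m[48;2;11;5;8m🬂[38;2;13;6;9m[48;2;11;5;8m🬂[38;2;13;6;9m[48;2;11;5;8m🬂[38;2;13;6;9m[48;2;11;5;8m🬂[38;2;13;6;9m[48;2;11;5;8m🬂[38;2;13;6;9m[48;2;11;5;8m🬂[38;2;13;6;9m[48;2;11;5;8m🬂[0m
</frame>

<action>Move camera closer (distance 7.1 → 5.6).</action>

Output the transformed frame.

<frame>
[38;2;33;17;21m[48;2;30;15;19m🬂[38;2;33;17;21m[48;2;30;15;19m🬂[38;2;33;17;21m[48;2;30;15;19m🬂[38;2;33;17;21m[48;2;30;15;19m🬂[38;2;33;17;21m[48;2;30;15;19m🬂[38;2;33;17;21m[48;2;30;15;19m🬂[38;2;33;17;21m[48;2;30;15;19m🬂[38;2;33;17;21m[48;2;30;15;19m🬂[38;2;33;17;21m[48;2;30;15;19m🬂[38;2;33;17;21m[48;2;30;15;19m🬂[38;2;33;17;21m[48;2;30;15;19m🬂[38;2;33;17;21m[48;2;30;15;19m🬂[0m
[38;2;29;14;18m[48;2;26;13;17m🬂[38;2;29;14;18m[48;2;26;13;17m🬂[38;2;29;14;18m[48;2;26;13;17m🬂[38;2;29;14;18m[48;2;26;13;17m🬂[38;2;27;13;17m[48;2;95;13;27m🬝[38;2;29;14;18m[48;2;115;16;32m🬂[38;2;29;14;18m[48;2;141;20;40m🬂[38;2;28;14;17m[48;2;150;21;42m🬊[38;2;29;14;18m[48;2;26;13;17m🬂[38;2;29;14;18m[48;2;26;13;17m🬂[38;2;29;14;18m[48;2;26;13;17m🬂[38;2;29;14;18m[48;2;26;13;17m🬂[0m
[38;2;25;12;16m[48;2;22;11;14m🬂[38;2;25;12;16m[48;2;22;11;14m🬂[38;2;25;12;16m[48;2;22;11;14m🬂[38;2;23;11;15m[48;2;52;7;14m🬕[38;2;87;12;24m[48;2;111;15;31m▌[38;2;129;18;36m[48;2;144;21;42m▌[38;2;164;31;53m[48;2;202;63;86m🬕[38;2;179;34;58m[48;2;223;79;102m🬬[38;2;25;12;16m[48;2;163;23;46m🬁[38;2;25;12;16m[48;2;22;11;14m🬂[38;2;25;12;16m[48;2;22;11;14m🬂[38;2;25;12;16m[48;2;22;11;14m🬂[0m
[38;2;20;9;13m[48;2;18;9;12m🬎[38;2;20;9;13m[48;2;18;9;12m🬎[38;2;20;9;13m[48;2;18;9;12m🬎[38;2;52;7;14m[48;2;23;8;12m🬉[38;2;104;15;29m[48;2;81;11;23m▐[38;2;139;21;40m[48;2;123;17;34m🬉[38;2;206;69;92m[48;2;156;29;50m🬁[38;2;214;73;96m[48;2;168;32;54m🬀[38;2;163;23;46m[48;2;146;21;41m🬆[38;2;20;9;13m[48;2;18;9;12m🬎[38;2;20;9;13m[48;2;18;9;12m🬎[38;2;20;9;13m[48;2;18;9;12m🬎[0m
[38;2;16;7;11m[48;2;14;7;10m🬎[38;2;16;7;11m[48;2;14;7;10m🬎[38;2;16;7;11m[48;2;14;7;10m🬎[38;2;16;7;11m[48;2;14;7;10m🬎[38;2;65;9;18m[48;2;14;7;10m🬊[38;2;100;14;28m[48;2;60;8;16m🬎[38;2;124;17;35m[48;2;89;12;25m🬎[38;2;123;17;35m[48;2;14;7;10m🬝[38;2;136;19;39m[48;2;15;7;10m🬀[38;2;16;7;11m[48;2;14;7;10m🬎[38;2;16;7;11m[48;2;14;7;10m🬎[38;2;16;7;11m[48;2;14;7;10m🬎[0m
[38;2;13;6;9m[48;2;11;5;8m🬂[38;2;13;6;9m[48;2;11;5;8m🬂[38;2;13;6;9m[48;2;11;5;8m🬂[38;2;13;6;9m[48;2;11;5;8m🬂[38;2;13;6;9m[48;2;11;5;8m🬂[38;2;13;6;9m[48;2;11;5;8m🬂[38;2;13;6;9m[48;2;11;5;8m🬂[38;2;13;6;9m[48;2;11;5;8m🬂[38;2;13;6;9m[48;2;11;5;8m🬂[38;2;13;6;9m[48;2;11;5;8m🬂[38;2;13;6;9m[48;2;11;5;8m🬂[38;2;13;6;9m[48;2;11;5;8m🬂[0m
</frame>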